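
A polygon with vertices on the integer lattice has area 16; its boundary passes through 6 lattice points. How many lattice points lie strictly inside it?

From Pick's theorem, I = A − B/2 + 1 = 16 − 6/2 + 1 = 14.

14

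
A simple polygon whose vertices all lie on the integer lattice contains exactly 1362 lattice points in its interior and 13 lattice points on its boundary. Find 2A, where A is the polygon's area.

By Pick's theorem, A = I + B/2 − 1 = 1362 + 13/2 − 1 = 2735/2.
Hence 2A = 2735.

2735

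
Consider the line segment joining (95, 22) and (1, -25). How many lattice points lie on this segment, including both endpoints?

The number of lattice points on a segment between lattice points is gcd(|Δx|,|Δy|) + 1 = gcd(94,47) + 1 = 47 + 1 = 48.

48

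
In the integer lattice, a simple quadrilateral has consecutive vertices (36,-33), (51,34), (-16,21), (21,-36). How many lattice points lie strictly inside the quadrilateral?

Using the shoelace formula, 2A = |(36·34 − 51·(-33)) + (51·21 − (-16)·34) + ((-16)·(-36) − 21·21) + (21·(-33) − 36·(-36))| = 5260, so the area is 2630.
The number of boundary lattice points is Σ gcd(|Δx|,|Δy|) = gcd(15,67) + gcd(67,13) + gcd(37,57) + gcd(15,3) = 1+1+1+3 = 6.
Pick's theorem gives I = A − B/2 + 1 = 2630 − 6/2 + 1 = 2628.

2628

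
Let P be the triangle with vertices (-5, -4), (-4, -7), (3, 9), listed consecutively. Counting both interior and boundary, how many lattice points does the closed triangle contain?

21

By the shoelace formula, twice the signed area is |[(-5)·(-7) − (-4)·(-4)] + [(-4)·9 − 3·(-7)] + [3·(-4) − (-5)·9]| = 37, so the area is 18.5.
Summing gcd(|Δx|,|Δy|) over the edges gives the boundary count: gcd(1,3) + gcd(7,16) + gcd(8,13) = 1+1+1 = 3.
Pick's theorem gives I = A − B/2 + 1 = 18.5 − 3/2 + 1 = 18, so the closed region contains I + B = 18 + 3 = 21 lattice points.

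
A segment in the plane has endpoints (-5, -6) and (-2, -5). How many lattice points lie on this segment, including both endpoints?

2

The number of lattice points on a segment between lattice points is gcd(|Δx|,|Δy|) + 1 = gcd(3,1) + 1 = 1 + 1 = 2.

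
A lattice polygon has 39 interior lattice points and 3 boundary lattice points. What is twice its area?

Pick's theorem states A = I + B/2 − 1, so A = 39 + 3/2 − 1 = 79/2.
Hence 2A = 79.

79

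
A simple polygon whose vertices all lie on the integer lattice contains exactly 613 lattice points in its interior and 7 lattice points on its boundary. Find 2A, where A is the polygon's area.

By Pick's theorem, A = I + B/2 − 1 = 613 + 7/2 − 1 = 1231/2.
Hence 2A = 1231.

1231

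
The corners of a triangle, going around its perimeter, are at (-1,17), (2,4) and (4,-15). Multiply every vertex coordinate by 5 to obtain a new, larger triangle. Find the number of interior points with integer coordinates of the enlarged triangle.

By the shoelace formula, twice the signed area is |((-1)·4 − 2·17) + (2·(-15) − 4·4) + (4·17 − (-1)·(-15))| = 31, so the area is 15.5.
Summing gcd(|Δx|,|Δy|) over the edges gives the boundary count: gcd(3,13) + gcd(2,19) + gcd(5,32) = 1+1+1 = 3.
Scaling by 5 multiplies the area by 5² = 25 (so the new area is 775/2) and multiplies the boundary lattice-point count by 5, giving 15.
By Pick's theorem, the interior count of the dilated polygon is 775/2 − 15/2 + 1 = 381.

381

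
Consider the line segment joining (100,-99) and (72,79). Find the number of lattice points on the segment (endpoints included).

3

The number of lattice points on a segment between lattice points is gcd(|Δx|,|Δy|) + 1 = gcd(28,178) + 1 = 2 + 1 = 3.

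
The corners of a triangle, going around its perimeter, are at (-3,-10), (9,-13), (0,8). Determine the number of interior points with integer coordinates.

109

Using the shoelace formula, 2A = |[(-3)·(-13) − 9·(-10)] + [9·8 − 0·(-13)] + [0·(-10) − (-3)·8]| = 225, so the area is 225/2.
Along each edge there are gcd(|Δx|,|Δy|)+1 lattice points, so counting each shared vertex once the boundary has gcd(12,3) + gcd(9,21) + gcd(3,18) = 3+3+3 = 9.
By Pick's theorem A = I + B/2 − 1, so I = 225/2 − 9/2 + 1 = 109.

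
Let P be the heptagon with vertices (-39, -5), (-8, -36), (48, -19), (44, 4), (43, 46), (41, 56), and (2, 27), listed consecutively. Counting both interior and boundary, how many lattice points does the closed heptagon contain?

Using the shoelace formula, 2A = |((-39)·(-36) − (-8)·(-5)) + ((-8)·(-19) − 48·(-36)) + (48·4 − 44·(-19)) + (44·46 − 43·4) + (43·56 − 41·46) + (41·27 − 2·56) + (2·(-5) − (-39)·27)| = 8684, so the area is 4342.
Along each edge there are gcd(|Δx|,|Δy|)+1 lattice points, so counting each shared vertex once the boundary has gcd(31,31) + gcd(56,17) + gcd(4,23) + gcd(1,42) + gcd(2,10) + gcd(39,29) + gcd(41,32) = 31+1+1+1+2+1+1 = 38.
Pick's theorem gives I = A − B/2 + 1 = 4342 − 38/2 + 1 = 4324, so the closed region contains I + B = 4324 + 38 = 4362 lattice points.

4362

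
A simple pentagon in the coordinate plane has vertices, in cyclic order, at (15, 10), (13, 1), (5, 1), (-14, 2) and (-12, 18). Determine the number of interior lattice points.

Using the shoelace formula, 2A = |[15·1 − 13·10] + [13·1 − 5·1] + [5·2 − (-14)·1] + [(-14)·18 − (-12)·2] + [(-12)·10 − 15·18]| = 701, so the area is 350.5.
The number of boundary lattice points is Σ gcd(|Δx|,|Δy|) = gcd(2,9) + gcd(8,0) + gcd(19,1) + gcd(2,16) + gcd(27,8) = 1+8+1+2+1 = 13.
Pick's theorem gives I = A − B/2 + 1 = 350.5 − 13/2 + 1 = 345.

345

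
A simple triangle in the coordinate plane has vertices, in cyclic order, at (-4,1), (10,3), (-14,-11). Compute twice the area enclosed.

By the shoelace formula, twice the signed area is |[(-4)·3 − 10·1] + [10·(-11) − (-14)·3] + [(-14)·1 − (-4)·(-11)]| = 148, so the area is 74.

148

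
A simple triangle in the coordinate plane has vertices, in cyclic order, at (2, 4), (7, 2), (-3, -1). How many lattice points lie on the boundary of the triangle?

Summing gcd(|Δx|,|Δy|) over the edges gives the boundary count: gcd(5,2) + gcd(10,3) + gcd(5,5) = 1+1+5 = 7.

7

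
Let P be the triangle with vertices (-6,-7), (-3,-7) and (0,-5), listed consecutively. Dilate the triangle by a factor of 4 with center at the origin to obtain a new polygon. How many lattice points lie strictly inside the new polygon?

37

The shoelace formula gives twice the area as |[(-6)·(-7) − (-3)·(-7)] + [(-3)·(-5) − 0·(-7)] + [0·(-7) − (-6)·(-5)]| = 6, so the area is 3.
The number of boundary lattice points is Σ gcd(|Δx|,|Δy|) = gcd(3,0) + gcd(3,2) + gcd(6,2) = 3+1+2 = 6.
Scaling by 4 multiplies the area by 4² = 16 (so the new area is 48) and multiplies the boundary lattice-point count by 4, giving 24.
By Pick's theorem, the interior count of the dilated polygon is 48 − 24/2 + 1 = 37.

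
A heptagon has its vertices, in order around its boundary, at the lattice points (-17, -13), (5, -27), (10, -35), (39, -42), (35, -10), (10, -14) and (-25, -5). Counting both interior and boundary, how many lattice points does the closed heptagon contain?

1057

The shoelace formula gives twice the area as |[(-17)·(-27) − 5·(-13)] + [5·(-35) − 10·(-27)] + [10·(-42) − 39·(-35)] + [39·(-10) − 35·(-42)] + [35·(-14) − 10·(-10)] + [10·(-5) − (-25)·(-14)] + [(-25)·(-13) − (-17)·(-5)]| = 2094, so the area is 1047.
Summing gcd(|Δx|,|Δy|) over the edges gives the boundary count: gcd(22,14) + gcd(5,8) + gcd(29,7) + gcd(4,32) + gcd(25,4) + gcd(35,9) + gcd(8,8) = 2+1+1+4+1+1+8 = 18.
Pick's theorem gives I = A − B/2 + 1 = 1047 − 18/2 + 1 = 1039, so the closed region contains I + B = 1039 + 18 = 1057 lattice points.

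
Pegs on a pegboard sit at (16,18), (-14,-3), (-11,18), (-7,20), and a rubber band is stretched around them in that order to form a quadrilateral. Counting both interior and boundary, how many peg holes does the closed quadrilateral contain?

The shoelace formula gives twice the area as |[16·(-3) − (-14)·18] + [(-14)·18 − (-11)·(-3)] + [(-11)·20 − (-7)·18] + [(-7)·18 − 16·20]| = 621, so the area is 621/2.
Summing gcd(|Δx|,|Δy|) over the edges gives the boundary count: gcd(30,21) + gcd(3,21) + gcd(4,2) + gcd(23,2) = 3+3+2+1 = 9.
Pick's theorem gives I = A − B/2 + 1 = 621/2 − 9/2 + 1 = 307, so the closed region contains I + B = 307 + 9 = 316 lattice points.

316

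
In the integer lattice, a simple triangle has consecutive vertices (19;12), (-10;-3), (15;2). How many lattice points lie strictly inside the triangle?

The shoelace formula gives twice the area as |[19·(-3) − (-10)·12] + [(-10)·2 − 15·(-3)] + [15·12 − 19·2]| = 230, so the area is 115.
Along each edge there are gcd(|Δx|,|Δy|)+1 lattice points, so counting each shared vertex once the boundary has gcd(29,15) + gcd(25,5) + gcd(4,10) = 1+5+2 = 8.
By Pick's theorem A = I + B/2 − 1, so I = 115 − 8/2 + 1 = 112.

112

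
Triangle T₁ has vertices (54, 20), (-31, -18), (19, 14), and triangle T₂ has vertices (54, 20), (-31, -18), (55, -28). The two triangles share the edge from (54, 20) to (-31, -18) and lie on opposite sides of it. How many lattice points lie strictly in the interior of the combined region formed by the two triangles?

2467

The union is the simple quadrilateral with vertices (54, 20), (19, 14), (-31, -18), (55, -28) in order.
By the shoelace formula, twice the signed area is |[54·14 − 19·20] + [19·(-18) − (-31)·14] + [(-31)·(-28) − 55·(-18)] + [55·20 − 54·(-28)]| = 4938, so the area is 2469.
Along each edge there are gcd(|Δx|,|Δy|)+1 lattice points, so counting each shared vertex once the boundary has gcd(35,6) + gcd(50,32) + gcd(86,10) + gcd(1,48) = 1+2+2+1 = 6.
By Pick's theorem I = A − B/2 + 1 = 2469 − 6/2 + 1 = 2467.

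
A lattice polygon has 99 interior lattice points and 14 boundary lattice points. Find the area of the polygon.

Pick's theorem states A = I + B/2 − 1, so A = 99 + 14/2 − 1 = 105.

105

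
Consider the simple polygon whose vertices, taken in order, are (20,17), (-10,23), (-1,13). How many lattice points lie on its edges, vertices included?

Along each edge there are gcd(|Δx|,|Δy|)+1 lattice points, so counting each shared vertex once the boundary has gcd(30,6) + gcd(9,10) + gcd(21,4) = 6+1+1 = 8.

8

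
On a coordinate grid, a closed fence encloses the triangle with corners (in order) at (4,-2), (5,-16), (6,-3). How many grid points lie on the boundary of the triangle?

Along each edge there are gcd(|Δx|,|Δy|)+1 lattice points, so counting each shared vertex once the boundary has gcd(1,14) + gcd(1,13) + gcd(2,1) = 1+1+1 = 3.

3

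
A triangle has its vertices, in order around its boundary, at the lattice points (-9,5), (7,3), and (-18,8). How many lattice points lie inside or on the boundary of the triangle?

21

By the shoelace formula, twice the signed area is |[(-9)·3 − 7·5] + [7·8 − (-18)·3] + [(-18)·5 − (-9)·8]| = 30, so the area is 15.
The number of boundary lattice points is Σ gcd(|Δx|,|Δy|) = gcd(16,2) + gcd(25,5) + gcd(9,3) = 2+5+3 = 10.
Pick's theorem gives I = A − B/2 + 1 = 15 − 10/2 + 1 = 11, so the closed region contains I + B = 11 + 10 = 21 lattice points.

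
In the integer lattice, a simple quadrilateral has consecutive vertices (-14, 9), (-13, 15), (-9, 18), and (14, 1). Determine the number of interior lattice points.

The shoelace formula gives twice the area as |((-14)·15 − (-13)·9) + ((-13)·18 − (-9)·15) + ((-9)·1 − 14·18) + (14·9 − (-14)·1)| = 313, so the area is 156.5.
The number of boundary lattice points is Σ gcd(|Δx|,|Δy|) = gcd(1,6) + gcd(4,3) + gcd(23,17) + gcd(28,8) = 1+1+1+4 = 7.
Pick's theorem gives I = A − B/2 + 1 = 156.5 − 7/2 + 1 = 154.

154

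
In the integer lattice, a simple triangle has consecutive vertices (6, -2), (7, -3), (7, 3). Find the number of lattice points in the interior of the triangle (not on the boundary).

0

Using the shoelace formula, 2A = |(6·(-3) − 7·(-2)) + (7·3 − 7·(-3)) + (7·(-2) − 6·3)| = 6, so the area is 3.
The number of boundary lattice points is Σ gcd(|Δx|,|Δy|) = gcd(1,1) + gcd(0,6) + gcd(1,5) = 1+6+1 = 8.
By Pick's theorem A = I + B/2 − 1, so I = 3 − 8/2 + 1 = 0.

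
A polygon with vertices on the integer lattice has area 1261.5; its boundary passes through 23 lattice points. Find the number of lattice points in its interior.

From Pick's theorem, I = A − B/2 + 1 = 1261.5 − 23/2 + 1 = 1251.

1251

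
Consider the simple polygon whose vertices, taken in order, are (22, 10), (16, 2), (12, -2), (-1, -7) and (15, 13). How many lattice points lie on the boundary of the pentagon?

12

Along each edge there are gcd(|Δx|,|Δy|)+1 lattice points, so counting each shared vertex once the boundary has gcd(6,8) + gcd(4,4) + gcd(13,5) + gcd(16,20) + gcd(7,3) = 2+4+1+4+1 = 12.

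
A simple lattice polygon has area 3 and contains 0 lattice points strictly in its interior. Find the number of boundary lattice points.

8

Pick's theorem gives A = I + B/2 − 1, so B = 2(A − I + 1) = 2(3 − 0 + 1) = 8.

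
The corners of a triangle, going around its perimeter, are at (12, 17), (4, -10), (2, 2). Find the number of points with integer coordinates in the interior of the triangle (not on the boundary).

72

By the shoelace formula, twice the signed area is |[12·(-10) − 4·17] + [4·2 − 2·(-10)] + [2·17 − 12·2]| = 150, so the area is 75.
The number of boundary lattice points is Σ gcd(|Δx|,|Δy|) = gcd(8,27) + gcd(2,12) + gcd(10,15) = 1+2+5 = 8.
Pick's theorem gives I = A − B/2 + 1 = 75 − 8/2 + 1 = 72.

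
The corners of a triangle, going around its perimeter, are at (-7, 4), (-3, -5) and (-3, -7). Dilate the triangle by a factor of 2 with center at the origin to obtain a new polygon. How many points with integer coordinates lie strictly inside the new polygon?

13

Using the shoelace formula, 2A = |((-7)·(-5) − (-3)·4) + ((-3)·(-7) − (-3)·(-5)) + ((-3)·4 − (-7)·(-7))| = 8, so the area is 4.
Along each edge there are gcd(|Δx|,|Δy|)+1 lattice points, so counting each shared vertex once the boundary has gcd(4,9) + gcd(0,2) + gcd(4,11) = 1+2+1 = 4.
Scaling by 2 multiplies the area by 2² = 4 (so the new area is 16) and multiplies the boundary lattice-point count by 2, giving 8.
By Pick's theorem, the interior count of the dilated polygon is 16 − 8/2 + 1 = 13.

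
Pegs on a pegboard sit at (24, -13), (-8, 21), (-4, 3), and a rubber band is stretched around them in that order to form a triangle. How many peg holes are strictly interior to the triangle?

217

By the shoelace formula, twice the signed area is |(24·21 − (-8)·(-13)) + ((-8)·3 − (-4)·21) + ((-4)·(-13) − 24·3)| = 440, so the area is 220.
Summing gcd(|Δx|,|Δy|) over the edges gives the boundary count: gcd(32,34) + gcd(4,18) + gcd(28,16) = 2+2+4 = 8.
By Pick's theorem A = I + B/2 − 1, so I = 220 − 8/2 + 1 = 217.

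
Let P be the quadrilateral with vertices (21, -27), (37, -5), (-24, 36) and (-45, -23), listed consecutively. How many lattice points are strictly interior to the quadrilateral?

The shoelace formula gives twice the area as |(21·(-5) − 37·(-27)) + (37·36 − (-24)·(-5)) + ((-24)·(-23) − (-45)·36) + ((-45)·(-27) − 21·(-23))| = 5976, so the area is 2988.
The number of boundary lattice points is Σ gcd(|Δx|,|Δy|) = gcd(16,22) + gcd(61,41) + gcd(21,59) + gcd(66,4) = 2+1+1+2 = 6.
Pick's theorem gives I = A − B/2 + 1 = 2988 − 6/2 + 1 = 2986.

2986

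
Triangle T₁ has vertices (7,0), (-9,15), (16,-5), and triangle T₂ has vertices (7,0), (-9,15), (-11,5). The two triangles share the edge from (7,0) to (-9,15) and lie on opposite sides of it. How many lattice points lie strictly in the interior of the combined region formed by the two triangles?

The union is the simple quadrilateral with vertices (7,0), (16,-5), (-9,15), (-11,5) in order.
By the shoelace formula, twice the signed area is |[7·(-5) − 16·0] + [16·15 − (-9)·(-5)] + [(-9)·5 − (-11)·15] + [(-11)·0 − 7·5]| = 245, so the area is 122.5.
Summing gcd(|Δx|,|Δy|) over the edges gives the boundary count: gcd(9,5) + gcd(25,20) + gcd(2,10) + gcd(18,5) = 1+5+2+1 = 9.
By Pick's theorem I = A − B/2 + 1 = 122.5 − 9/2 + 1 = 119.

119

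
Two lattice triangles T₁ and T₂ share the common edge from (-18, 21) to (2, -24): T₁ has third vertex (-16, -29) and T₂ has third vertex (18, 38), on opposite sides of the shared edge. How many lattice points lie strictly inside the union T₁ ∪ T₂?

The union is the simple quadrilateral with vertices (-18, 21), (-16, -29), (2, -24), (18, 38) in order.
By the shoelace formula, twice the signed area is |[(-18)·(-29) − (-16)·21] + [(-16)·(-24) − 2·(-29)] + [2·38 − 18·(-24)] + [18·21 − (-18)·38]| = 2870, so the area is 1435.
Along each edge there are gcd(|Δx|,|Δy|)+1 lattice points, so counting each shared vertex once the boundary has gcd(2,50) + gcd(18,5) + gcd(16,62) + gcd(36,17) = 2+1+2+1 = 6.
By Pick's theorem I = A − B/2 + 1 = 1435 − 6/2 + 1 = 1433.

1433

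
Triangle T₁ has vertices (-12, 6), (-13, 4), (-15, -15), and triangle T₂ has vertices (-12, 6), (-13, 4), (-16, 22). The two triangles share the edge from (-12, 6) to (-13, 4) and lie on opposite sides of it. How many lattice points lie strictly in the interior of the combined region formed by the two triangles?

15

The union is the simple quadrilateral with vertices (-12, 6), (-15, -15), (-13, 4), (-16, 22) in order.
Using the shoelace formula, 2A = |((-12)·(-15) − (-15)·6) + ((-15)·4 − (-13)·(-15)) + ((-13)·22 − (-16)·4) + ((-16)·6 − (-12)·22)| = 39, so the area is 39/2.
Summing gcd(|Δx|,|Δy|) over the edges gives the boundary count: gcd(3,21) + gcd(2,19) + gcd(3,18) + gcd(4,16) = 3+1+3+4 = 11.
By Pick's theorem I = A − B/2 + 1 = 39/2 − 11/2 + 1 = 15.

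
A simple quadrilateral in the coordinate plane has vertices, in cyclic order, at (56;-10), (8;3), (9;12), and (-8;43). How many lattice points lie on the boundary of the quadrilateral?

4

Along each edge there are gcd(|Δx|,|Δy|)+1 lattice points, so counting each shared vertex once the boundary has gcd(48,13) + gcd(1,9) + gcd(17,31) + gcd(64,53) = 1+1+1+1 = 4.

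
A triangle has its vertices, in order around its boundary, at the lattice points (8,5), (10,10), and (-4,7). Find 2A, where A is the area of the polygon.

Using the shoelace formula, 2A = |(8·10 − 10·5) + (10·7 − (-4)·10) + ((-4)·5 − 8·7)| = 64, so the area is 32.

64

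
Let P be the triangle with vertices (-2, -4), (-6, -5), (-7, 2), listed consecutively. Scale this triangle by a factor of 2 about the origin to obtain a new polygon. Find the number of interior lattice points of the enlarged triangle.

Using the shoelace formula, 2A = |[(-2)·(-5) − (-6)·(-4)] + [(-6)·2 − (-7)·(-5)] + [(-7)·(-4) − (-2)·2]| = 29, so the area is 14.5.
Along each edge there are gcd(|Δx|,|Δy|)+1 lattice points, so counting each shared vertex once the boundary has gcd(4,1) + gcd(1,7) + gcd(5,6) = 1+1+1 = 3.
Scaling by 2 multiplies the area by 2² = 4 (so the new area is 58) and multiplies the boundary lattice-point count by 2, giving 6.
By Pick's theorem, the interior count of the dilated polygon is 58 − 6/2 + 1 = 56.

56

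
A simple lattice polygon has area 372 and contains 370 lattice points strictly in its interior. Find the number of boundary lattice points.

6

Pick's theorem gives A = I + B/2 − 1, so B = 2(A − I + 1) = 2(372 − 370 + 1) = 6.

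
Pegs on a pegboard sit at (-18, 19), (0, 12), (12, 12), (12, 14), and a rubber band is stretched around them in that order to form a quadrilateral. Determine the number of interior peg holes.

The shoelace formula gives twice the area as |((-18)·12 − 0·19) + (0·12 − 12·12) + (12·14 − 12·12) + (12·19 − (-18)·14)| = 144, so the area is 72.
The number of boundary lattice points is Σ gcd(|Δx|,|Δy|) = gcd(18,7) + gcd(12,0) + gcd(0,2) + gcd(30,5) = 1+12+2+5 = 20.
Pick's theorem gives I = A − B/2 + 1 = 72 − 20/2 + 1 = 63.

63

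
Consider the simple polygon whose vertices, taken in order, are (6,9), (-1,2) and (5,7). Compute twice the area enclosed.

7

By the shoelace formula, twice the signed area is |(6·2 − (-1)·9) + ((-1)·7 − 5·2) + (5·9 − 6·7)| = 7, so the area is 7/2.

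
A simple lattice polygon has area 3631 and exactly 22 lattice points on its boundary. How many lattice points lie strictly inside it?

3621

From Pick's theorem, I = A − B/2 + 1 = 3631 − 22/2 + 1 = 3621.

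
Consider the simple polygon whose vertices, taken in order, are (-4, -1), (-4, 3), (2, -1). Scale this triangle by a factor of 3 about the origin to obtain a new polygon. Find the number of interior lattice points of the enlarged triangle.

By the shoelace formula, twice the signed area is |[(-4)·3 − (-4)·(-1)] + [(-4)·(-1) − 2·3] + [2·(-1) − (-4)·(-1)]| = 24, so the area is 12.
Along each edge there are gcd(|Δx|,|Δy|)+1 lattice points, so counting each shared vertex once the boundary has gcd(0,4) + gcd(6,4) + gcd(6,0) = 4+2+6 = 12.
Scaling by 3 multiplies the area by 3² = 9 (so the new area is 108) and multiplies the boundary lattice-point count by 3, giving 36.
By Pick's theorem, the interior count of the dilated polygon is 108 − 36/2 + 1 = 91.

91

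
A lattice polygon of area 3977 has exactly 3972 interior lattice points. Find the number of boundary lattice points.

12

Pick's theorem gives A = I + B/2 − 1, so B = 2(A − I + 1) = 2(3977 − 3972 + 1) = 12.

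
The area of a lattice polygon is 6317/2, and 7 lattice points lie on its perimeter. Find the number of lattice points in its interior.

3156

Pick's theorem A = I + B/2 − 1 rearranges to I = A − B/2 + 1 = 6317/2 − 7/2 + 1 = 3156.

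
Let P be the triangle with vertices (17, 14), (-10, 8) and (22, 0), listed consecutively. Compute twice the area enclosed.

The shoelace formula gives twice the area as |[17·8 − (-10)·14] + [(-10)·0 − 22·8] + [22·14 − 17·0]| = 408, so the area is 204.

408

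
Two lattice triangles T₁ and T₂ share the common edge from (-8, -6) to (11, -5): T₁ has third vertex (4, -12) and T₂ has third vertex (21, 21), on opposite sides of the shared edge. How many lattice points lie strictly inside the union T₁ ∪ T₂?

The union is the simple quadrilateral with vertices (-8, -6), (4, -12), (11, -5), (21, 21) in order.
By the shoelace formula, twice the signed area is |[(-8)·(-12) − 4·(-6)] + [4·(-5) − 11·(-12)] + [11·21 − 21·(-5)] + [21·(-6) − (-8)·21]| = 610, so the area is 305.
Summing gcd(|Δx|,|Δy|) over the edges gives the boundary count: gcd(12,6) + gcd(7,7) + gcd(10,26) + gcd(29,27) = 6+7+2+1 = 16.
By Pick's theorem I = A − B/2 + 1 = 305 − 16/2 + 1 = 298.

298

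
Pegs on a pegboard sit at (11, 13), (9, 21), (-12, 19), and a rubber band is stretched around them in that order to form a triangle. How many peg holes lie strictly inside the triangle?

By the shoelace formula, twice the signed area is |(11·21 − 9·13) + (9·19 − (-12)·21) + ((-12)·13 − 11·19)| = 172, so the area is 86.
Summing gcd(|Δx|,|Δy|) over the edges gives the boundary count: gcd(2,8) + gcd(21,2) + gcd(23,6) = 2+1+1 = 4.
Pick's theorem gives I = A − B/2 + 1 = 86 − 4/2 + 1 = 85.

85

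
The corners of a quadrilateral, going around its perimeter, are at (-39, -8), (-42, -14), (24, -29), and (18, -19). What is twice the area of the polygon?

Using the shoelace formula, 2A = |((-39)·(-14) − (-42)·(-8)) + ((-42)·(-29) − 24·(-14)) + (24·(-19) − 18·(-29)) + (18·(-8) − (-39)·(-19))| = 945, so the area is 472.5.

945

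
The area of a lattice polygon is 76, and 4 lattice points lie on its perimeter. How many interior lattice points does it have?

Pick's theorem A = I + B/2 − 1 rearranges to I = A − B/2 + 1 = 76 − 4/2 + 1 = 75.

75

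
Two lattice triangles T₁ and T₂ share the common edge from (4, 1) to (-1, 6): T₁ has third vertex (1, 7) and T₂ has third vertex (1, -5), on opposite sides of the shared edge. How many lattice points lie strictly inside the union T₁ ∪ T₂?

27

The union is the simple quadrilateral with vertices (4, 1), (1, 7), (-1, 6), (1, -5) in order.
The shoelace formula gives twice the area as |[4·7 − 1·1] + [1·6 − (-1)·7] + [(-1)·(-5) − 1·6] + [1·1 − 4·(-5)]| = 60, so the area is 30.
Along each edge there are gcd(|Δx|,|Δy|)+1 lattice points, so counting each shared vertex once the boundary has gcd(3,6) + gcd(2,1) + gcd(2,11) + gcd(3,6) = 3+1+1+3 = 8.
By Pick's theorem I = A − B/2 + 1 = 30 − 8/2 + 1 = 27.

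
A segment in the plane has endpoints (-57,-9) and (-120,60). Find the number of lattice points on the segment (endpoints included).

The number of lattice points on a segment between lattice points is gcd(|Δx|,|Δy|) + 1 = gcd(63,69) + 1 = 3 + 1 = 4.

4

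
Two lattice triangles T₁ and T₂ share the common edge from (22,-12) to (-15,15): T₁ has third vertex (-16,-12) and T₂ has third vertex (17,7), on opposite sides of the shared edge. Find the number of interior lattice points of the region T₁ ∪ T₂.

774

The union is the simple quadrilateral with vertices (22,-12), (-16,-12), (-15,15), (17,7) in order.
Using the shoelace formula, 2A = |(22·(-12) − (-16)·(-12)) + ((-16)·15 − (-15)·(-12)) + ((-15)·7 − 17·15) + (17·(-12) − 22·7)| = 1594, so the area is 797.
The number of boundary lattice points is Σ gcd(|Δx|,|Δy|) = gcd(38,0) + gcd(1,27) + gcd(32,8) + gcd(5,19) = 38+1+8+1 = 48.
By Pick's theorem I = A − B/2 + 1 = 797 − 48/2 + 1 = 774.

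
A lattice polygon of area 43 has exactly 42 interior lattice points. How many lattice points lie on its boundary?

Pick's theorem gives A = I + B/2 − 1, so B = 2(A − I + 1) = 2(43 − 42 + 1) = 4.

4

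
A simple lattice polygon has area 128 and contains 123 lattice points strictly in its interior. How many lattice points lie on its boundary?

Pick's theorem gives A = I + B/2 − 1, so B = 2(A − I + 1) = 2(128 − 123 + 1) = 12.

12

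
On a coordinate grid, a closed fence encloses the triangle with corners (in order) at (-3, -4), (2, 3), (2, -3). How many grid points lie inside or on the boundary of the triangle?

Using the shoelace formula, 2A = |[(-3)·3 − 2·(-4)] + [2·(-3) − 2·3] + [2·(-4) − (-3)·(-3)]| = 30, so the area is 15.
Along each edge there are gcd(|Δx|,|Δy|)+1 lattice points, so counting each shared vertex once the boundary has gcd(5,7) + gcd(0,6) + gcd(5,1) = 1+6+1 = 8.
Pick's theorem gives I = A − B/2 + 1 = 15 − 8/2 + 1 = 12, so the closed region contains I + B = 12 + 8 = 20 lattice points.

20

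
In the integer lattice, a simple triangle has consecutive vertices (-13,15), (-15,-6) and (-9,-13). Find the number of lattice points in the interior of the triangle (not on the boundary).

By the shoelace formula, twice the signed area is |((-13)·(-6) − (-15)·15) + ((-15)·(-13) − (-9)·(-6)) + ((-9)·15 − (-13)·(-13))| = 140, so the area is 70.
Along each edge there are gcd(|Δx|,|Δy|)+1 lattice points, so counting each shared vertex once the boundary has gcd(2,21) + gcd(6,7) + gcd(4,28) = 1+1+4 = 6.
By Pick's theorem A = I + B/2 − 1, so I = 70 − 6/2 + 1 = 68.

68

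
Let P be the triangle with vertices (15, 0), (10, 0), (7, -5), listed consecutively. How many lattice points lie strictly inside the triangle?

10

The shoelace formula gives twice the area as |(15·0 − 10·0) + (10·(-5) − 7·0) + (7·0 − 15·(-5))| = 25, so the area is 25/2.
Summing gcd(|Δx|,|Δy|) over the edges gives the boundary count: gcd(5,0) + gcd(3,5) + gcd(8,5) = 5+1+1 = 7.
Pick's theorem gives I = A − B/2 + 1 = 25/2 − 7/2 + 1 = 10.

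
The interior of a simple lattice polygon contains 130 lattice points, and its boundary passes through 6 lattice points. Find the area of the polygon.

132

By Pick's theorem, A = I + B/2 − 1 = 130 + 6/2 − 1 = 132.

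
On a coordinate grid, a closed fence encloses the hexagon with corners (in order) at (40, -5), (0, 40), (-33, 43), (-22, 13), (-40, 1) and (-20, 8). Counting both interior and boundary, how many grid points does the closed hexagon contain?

Using the shoelace formula, 2A = |[40·40 − 0·(-5)] + [0·43 − (-33)·40] + [(-33)·13 − (-22)·43] + [(-22)·1 − (-40)·13] + [(-40)·8 − (-20)·1] + [(-20)·(-5) − 40·8]| = 3415, so the area is 1707.5.
Summing gcd(|Δx|,|Δy|) over the edges gives the boundary count: gcd(40,45) + gcd(33,3) + gcd(11,30) + gcd(18,12) + gcd(20,7) + gcd(60,13) = 5+3+1+6+1+1 = 17.
Pick's theorem gives I = A − B/2 + 1 = 1707.5 − 17/2 + 1 = 1700, so the closed region contains I + B = 1700 + 17 = 1717 lattice points.

1717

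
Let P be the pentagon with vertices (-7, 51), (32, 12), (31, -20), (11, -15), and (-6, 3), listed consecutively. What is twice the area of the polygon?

3315

The shoelace formula gives twice the area as |((-7)·12 − 32·51) + (32·(-20) − 31·12) + (31·(-15) − 11·(-20)) + (11·3 − (-6)·(-15)) + ((-6)·51 − (-7)·3)| = 3315, so the area is 1657.5.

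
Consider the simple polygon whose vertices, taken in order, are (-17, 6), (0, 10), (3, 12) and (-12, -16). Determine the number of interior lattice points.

223

Using the shoelace formula, 2A = |((-17)·10 − 0·6) + (0·12 − 3·10) + (3·(-16) − (-12)·12) + ((-12)·6 − (-17)·(-16))| = 448, so the area is 224.
Summing gcd(|Δx|,|Δy|) over the edges gives the boundary count: gcd(17,4) + gcd(3,2) + gcd(15,28) + gcd(5,22) = 1+1+1+1 = 4.
Pick's theorem gives I = A − B/2 + 1 = 224 − 4/2 + 1 = 223.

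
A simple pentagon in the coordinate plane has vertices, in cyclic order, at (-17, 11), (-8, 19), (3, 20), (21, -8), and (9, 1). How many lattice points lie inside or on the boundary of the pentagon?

349

Using the shoelace formula, 2A = |((-17)·19 − (-8)·11) + ((-8)·20 − 3·19) + (3·(-8) − 21·20) + (21·1 − 9·(-8)) + (9·11 − (-17)·1)| = 687, so the area is 687/2.
The number of boundary lattice points is Σ gcd(|Δx|,|Δy|) = gcd(9,8) + gcd(11,1) + gcd(18,28) + gcd(12,9) + gcd(26,10) = 1+1+2+3+2 = 9.
Pick's theorem gives I = A − B/2 + 1 = 687/2 − 9/2 + 1 = 340, so the closed region contains I + B = 340 + 9 = 349 lattice points.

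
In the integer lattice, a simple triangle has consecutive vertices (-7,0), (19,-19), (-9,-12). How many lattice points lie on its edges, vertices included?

The number of boundary lattice points is Σ gcd(|Δx|,|Δy|) = gcd(26,19) + gcd(28,7) + gcd(2,12) = 1+7+2 = 10.

10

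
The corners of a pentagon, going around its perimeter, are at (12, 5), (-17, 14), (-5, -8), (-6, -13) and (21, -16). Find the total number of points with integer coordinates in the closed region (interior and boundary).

577

Using the shoelace formula, 2A = |(12·14 − (-17)·5) + ((-17)·(-8) − (-5)·14) + ((-5)·(-13) − (-6)·(-8)) + ((-6)·(-16) − 21·(-13)) + (21·5 − 12·(-16))| = 1142, so the area is 571.
Summing gcd(|Δx|,|Δy|) over the edges gives the boundary count: gcd(29,9) + gcd(12,22) + gcd(1,5) + gcd(27,3) + gcd(9,21) = 1+2+1+3+3 = 10.
Pick's theorem gives I = A − B/2 + 1 = 571 − 10/2 + 1 = 567, so the closed region contains I + B = 567 + 10 = 577 lattice points.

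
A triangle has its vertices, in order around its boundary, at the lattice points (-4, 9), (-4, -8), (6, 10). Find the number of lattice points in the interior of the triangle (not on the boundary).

The shoelace formula gives twice the area as |[(-4)·(-8) − (-4)·9] + [(-4)·10 − 6·(-8)] + [6·9 − (-4)·10]| = 170, so the area is 85.
The number of boundary lattice points is Σ gcd(|Δx|,|Δy|) = gcd(0,17) + gcd(10,18) + gcd(10,1) = 17+2+1 = 20.
By Pick's theorem A = I + B/2 − 1, so I = 85 − 20/2 + 1 = 76.

76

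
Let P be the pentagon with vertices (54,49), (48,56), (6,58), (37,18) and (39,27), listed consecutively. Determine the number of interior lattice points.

Using the shoelace formula, 2A = |[54·56 − 48·49] + [48·58 − 6·56] + [6·18 − 37·58] + [37·27 − 39·18] + [39·49 − 54·27]| = 1832, so the area is 916.
Summing gcd(|Δx|,|Δy|) over the edges gives the boundary count: gcd(6,7) + gcd(42,2) + gcd(31,40) + gcd(2,9) + gcd(15,22) = 1+2+1+1+1 = 6.
Pick's theorem gives I = A − B/2 + 1 = 916 − 6/2 + 1 = 914.

914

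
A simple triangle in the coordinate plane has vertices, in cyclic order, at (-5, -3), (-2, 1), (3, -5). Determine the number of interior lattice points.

18

By the shoelace formula, twice the signed area is |[(-5)·1 − (-2)·(-3)] + [(-2)·(-5) − 3·1] + [3·(-3) − (-5)·(-5)]| = 38, so the area is 19.
Along each edge there are gcd(|Δx|,|Δy|)+1 lattice points, so counting each shared vertex once the boundary has gcd(3,4) + gcd(5,6) + gcd(8,2) = 1+1+2 = 4.
By Pick's theorem A = I + B/2 − 1, so I = 19 − 4/2 + 1 = 18.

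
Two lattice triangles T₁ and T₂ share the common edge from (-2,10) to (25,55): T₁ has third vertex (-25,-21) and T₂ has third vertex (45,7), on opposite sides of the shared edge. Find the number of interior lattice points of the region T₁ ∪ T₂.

The union is the simple quadrilateral with vertices (-2,10), (-25,-21), (25,55), (45,7) in order.
The shoelace formula gives twice the area as |((-2)·(-21) − (-25)·10) + ((-25)·55 − 25·(-21)) + (25·7 − 45·55) + (45·10 − (-2)·7)| = 2394, so the area is 1197.
Along each edge there are gcd(|Δx|,|Δy|)+1 lattice points, so counting each shared vertex once the boundary has gcd(23,31) + gcd(50,76) + gcd(20,48) + gcd(47,3) = 1+2+4+1 = 8.
By Pick's theorem I = A − B/2 + 1 = 1197 − 8/2 + 1 = 1194.

1194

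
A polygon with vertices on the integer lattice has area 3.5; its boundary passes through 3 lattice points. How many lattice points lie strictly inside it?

Pick's theorem A = I + B/2 − 1 rearranges to I = A − B/2 + 1 = 3.5 − 3/2 + 1 = 3.

3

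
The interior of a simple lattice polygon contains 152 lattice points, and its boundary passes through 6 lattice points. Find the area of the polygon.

154

By Pick's theorem, A = I + B/2 − 1 = 152 + 6/2 − 1 = 154.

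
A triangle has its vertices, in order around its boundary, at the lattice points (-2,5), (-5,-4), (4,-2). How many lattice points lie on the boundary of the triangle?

5

The number of boundary lattice points is Σ gcd(|Δx|,|Δy|) = gcd(3,9) + gcd(9,2) + gcd(6,7) = 3+1+1 = 5.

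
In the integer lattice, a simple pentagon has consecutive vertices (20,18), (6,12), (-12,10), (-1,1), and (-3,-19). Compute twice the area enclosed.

By the shoelace formula, twice the signed area is |[20·12 − 6·18] + [6·10 − (-12)·12] + [(-12)·1 − (-1)·10] + [(-1)·(-19) − (-3)·1] + [(-3)·18 − 20·(-19)]| = 682, so the area is 341.

682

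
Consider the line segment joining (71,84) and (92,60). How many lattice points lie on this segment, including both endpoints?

4

The number of lattice points on a segment between lattice points is gcd(|Δx|,|Δy|) + 1 = gcd(21,24) + 1 = 3 + 1 = 4.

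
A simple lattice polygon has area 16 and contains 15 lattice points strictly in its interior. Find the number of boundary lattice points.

Pick's theorem gives A = I + B/2 − 1, so B = 2(A − I + 1) = 2(16 − 15 + 1) = 4.

4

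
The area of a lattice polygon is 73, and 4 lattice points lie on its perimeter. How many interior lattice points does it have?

72

From Pick's theorem, I = A − B/2 + 1 = 73 − 4/2 + 1 = 72.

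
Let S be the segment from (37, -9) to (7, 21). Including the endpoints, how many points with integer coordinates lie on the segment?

The number of lattice points on a segment between lattice points is gcd(|Δx|,|Δy|) + 1 = gcd(30,30) + 1 = 30 + 1 = 31.

31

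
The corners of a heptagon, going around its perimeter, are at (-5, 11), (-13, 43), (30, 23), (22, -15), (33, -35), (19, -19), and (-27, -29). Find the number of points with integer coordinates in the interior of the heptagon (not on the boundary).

By the shoelace formula, twice the signed area is |((-5)·43 − (-13)·11) + ((-13)·23 − 30·43) + (30·(-15) − 22·23) + (22·(-35) − 33·(-15)) + (33·(-19) − 19·(-35)) + (19·(-29) − (-27)·(-19)) + ((-27)·11 − (-5)·(-29))| = 4360, so the area is 2180.
The number of boundary lattice points is Σ gcd(|Δx|,|Δy|) = gcd(8,32) + gcd(43,20) + gcd(8,38) + gcd(11,20) + gcd(14,16) + gcd(46,10) + gcd(22,40) = 8+1+2+1+2+2+2 = 18.
Pick's theorem gives I = A − B/2 + 1 = 2180 − 18/2 + 1 = 2172.

2172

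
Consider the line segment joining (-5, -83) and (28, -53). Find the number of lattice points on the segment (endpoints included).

4

The number of lattice points on a segment between lattice points is gcd(|Δx|,|Δy|) + 1 = gcd(33,30) + 1 = 3 + 1 = 4.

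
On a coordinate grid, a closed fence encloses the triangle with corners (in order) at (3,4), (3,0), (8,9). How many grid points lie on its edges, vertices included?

10

Summing gcd(|Δx|,|Δy|) over the edges gives the boundary count: gcd(0,4) + gcd(5,9) + gcd(5,5) = 4+1+5 = 10.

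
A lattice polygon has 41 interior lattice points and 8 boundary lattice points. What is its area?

Pick's theorem states A = I + B/2 − 1, so A = 41 + 8/2 − 1 = 44.

44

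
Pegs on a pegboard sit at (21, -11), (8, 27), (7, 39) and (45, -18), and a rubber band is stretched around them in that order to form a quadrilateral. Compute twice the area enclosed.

1220

The shoelace formula gives twice the area as |[21·27 − 8·(-11)] + [8·39 − 7·27] + [7·(-18) − 45·39] + [45·(-11) − 21·(-18)]| = 1220, so the area is 610.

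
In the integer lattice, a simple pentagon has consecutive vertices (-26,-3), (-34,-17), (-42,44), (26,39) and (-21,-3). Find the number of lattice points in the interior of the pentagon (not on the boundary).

1959

By the shoelace formula, twice the signed area is |((-26)·(-17) − (-34)·(-3)) + ((-34)·44 − (-42)·(-17)) + ((-42)·39 − 26·44) + (26·(-3) − (-21)·39) + ((-21)·(-3) − (-26)·(-3))| = 3926, so the area is 1963.
The number of boundary lattice points is Σ gcd(|Δx|,|Δy|) = gcd(8,14) + gcd(8,61) + gcd(68,5) + gcd(47,42) + gcd(5,0) = 2+1+1+1+5 = 10.
Pick's theorem gives I = A − B/2 + 1 = 1963 − 10/2 + 1 = 1959.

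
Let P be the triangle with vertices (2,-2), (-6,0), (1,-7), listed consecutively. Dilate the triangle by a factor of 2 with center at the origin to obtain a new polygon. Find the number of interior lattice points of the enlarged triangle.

75

By the shoelace formula, twice the signed area is |(2·0 − (-6)·(-2)) + ((-6)·(-7) − 1·0) + (1·(-2) − 2·(-7))| = 42, so the area is 21.
The number of boundary lattice points is Σ gcd(|Δx|,|Δy|) = gcd(8,2) + gcd(7,7) + gcd(1,5) = 2+7+1 = 10.
Scaling by 2 multiplies the area by 2² = 4 (so the new area is 84) and multiplies the boundary lattice-point count by 2, giving 20.
By Pick's theorem, the interior count of the dilated polygon is 84 − 20/2 + 1 = 75.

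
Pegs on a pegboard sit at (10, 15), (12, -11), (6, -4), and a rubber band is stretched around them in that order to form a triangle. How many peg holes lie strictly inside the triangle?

70

Using the shoelace formula, 2A = |[10·(-11) − 12·15] + [12·(-4) − 6·(-11)] + [6·15 − 10·(-4)]| = 142, so the area is 71.
The number of boundary lattice points is Σ gcd(|Δx|,|Δy|) = gcd(2,26) + gcd(6,7) + gcd(4,19) = 2+1+1 = 4.
Pick's theorem gives I = A − B/2 + 1 = 71 − 4/2 + 1 = 70.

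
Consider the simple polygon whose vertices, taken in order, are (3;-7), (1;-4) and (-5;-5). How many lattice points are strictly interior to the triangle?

9

Using the shoelace formula, 2A = |[3·(-4) − 1·(-7)] + [1·(-5) − (-5)·(-4)] + [(-5)·(-7) − 3·(-5)]| = 20, so the area is 10.
The number of boundary lattice points is Σ gcd(|Δx|,|Δy|) = gcd(2,3) + gcd(6,1) + gcd(8,2) = 1+1+2 = 4.
By Pick's theorem A = I + B/2 − 1, so I = 10 − 4/2 + 1 = 9.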